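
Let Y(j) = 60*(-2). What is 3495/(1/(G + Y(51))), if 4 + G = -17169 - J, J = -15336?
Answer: -6839715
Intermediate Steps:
Y(j) = -120
G = -1837 (G = -4 + (-17169 - 1*(-15336)) = -4 + (-17169 + 15336) = -4 - 1833 = -1837)
3495/(1/(G + Y(51))) = 3495/(1/(-1837 - 120)) = 3495/(1/(-1957)) = 3495/(-1/1957) = 3495*(-1957) = -6839715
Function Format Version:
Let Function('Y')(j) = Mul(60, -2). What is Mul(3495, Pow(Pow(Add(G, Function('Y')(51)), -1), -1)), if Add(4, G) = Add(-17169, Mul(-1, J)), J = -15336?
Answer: -6839715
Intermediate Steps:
Function('Y')(j) = -120
G = -1837 (G = Add(-4, Add(-17169, Mul(-1, -15336))) = Add(-4, Add(-17169, 15336)) = Add(-4, -1833) = -1837)
Mul(3495, Pow(Pow(Add(G, Function('Y')(51)), -1), -1)) = Mul(3495, Pow(Pow(Add(-1837, -120), -1), -1)) = Mul(3495, Pow(Pow(-1957, -1), -1)) = Mul(3495, Pow(Rational(-1, 1957), -1)) = Mul(3495, -1957) = -6839715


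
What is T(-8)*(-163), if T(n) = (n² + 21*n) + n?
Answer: 18256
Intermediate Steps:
T(n) = n² + 22*n
T(-8)*(-163) = -8*(22 - 8)*(-163) = -8*14*(-163) = -112*(-163) = 18256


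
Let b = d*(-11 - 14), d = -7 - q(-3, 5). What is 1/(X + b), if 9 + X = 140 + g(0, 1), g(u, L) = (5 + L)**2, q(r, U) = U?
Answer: 1/467 ≈ 0.0021413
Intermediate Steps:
d = -12 (d = -7 - 1*5 = -7 - 5 = -12)
X = 167 (X = -9 + (140 + (5 + 1)**2) = -9 + (140 + 6**2) = -9 + (140 + 36) = -9 + 176 = 167)
b = 300 (b = -12*(-11 - 14) = -12*(-25) = 300)
1/(X + b) = 1/(167 + 300) = 1/467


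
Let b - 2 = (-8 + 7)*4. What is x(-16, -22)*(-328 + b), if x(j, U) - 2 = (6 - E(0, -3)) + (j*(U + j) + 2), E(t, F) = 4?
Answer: -202620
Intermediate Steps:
b = -2 (b = 2 + (-8 + 7)*4 = 2 - 1*4 = 2 - 4 = -2)
x(j, U) = 6 + j*(U + j) (x(j, U) = 2 + ((6 - 1*4) + (j*(U + j) + 2)) = 2 + ((6 - 4) + (2 + j*(U + j))) = 2 + (2 + (2 + j*(U + j))) = 2 + (4 + j*(U + j)) = 6 + j*(U + j))
x(-16, -22)*(-328 + b) = (6 + (-16)**2 - 22*(-16))*(-328 - 2) = (6 + 256 + 352)*(-330) = 614*(-330) = -202620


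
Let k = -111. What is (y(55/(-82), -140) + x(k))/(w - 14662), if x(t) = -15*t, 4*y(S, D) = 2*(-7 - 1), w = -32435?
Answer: -1661/47097 ≈ -0.035268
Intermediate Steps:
y(S, D) = -4 (y(S, D) = (2*(-7 - 1))/4 = (2*(-8))/4 = (1/4)*(-16) = -4)
(y(55/(-82), -140) + x(k))/(w - 14662) = (-4 - 15*(-111))/(-32435 - 14662) = (-4 + 1665)/(-47097) = 1661*(-1/47097) = -1661/47097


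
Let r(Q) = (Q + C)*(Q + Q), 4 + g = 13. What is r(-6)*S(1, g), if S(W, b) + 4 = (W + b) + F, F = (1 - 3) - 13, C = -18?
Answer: -2592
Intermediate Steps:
g = 9 (g = -4 + 13 = 9)
r(Q) = 2*Q*(-18 + Q) (r(Q) = (Q - 18)*(Q + Q) = (-18 + Q)*(2*Q) = 2*Q*(-18 + Q))
F = -15 (F = -2 - 13 = -15)
S(W, b) = -19 + W + b (S(W, b) = -4 + ((W + b) - 15) = -4 + (-15 + W + b) = -19 + W + b)
r(-6)*S(1, g) = (2*(-6)*(-18 - 6))*(-19 + 1 + 9) = (2*(-6)*(-24))*(-9) = 288*(-9) = -2592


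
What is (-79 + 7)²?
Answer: 5184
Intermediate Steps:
(-79 + 7)² = (-72)² = 5184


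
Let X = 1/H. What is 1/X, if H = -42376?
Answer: -42376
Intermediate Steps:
X = -1/42376 (X = 1/(-42376) = -1/42376 ≈ -2.3598e-5)
1/X = 1/(-1/42376) = -42376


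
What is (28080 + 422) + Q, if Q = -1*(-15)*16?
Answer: 28742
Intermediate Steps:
Q = 240 (Q = 15*16 = 240)
(28080 + 422) + Q = (28080 + 422) + 240 = 28502 + 240 = 28742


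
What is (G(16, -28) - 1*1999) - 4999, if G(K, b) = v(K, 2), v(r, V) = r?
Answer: -6982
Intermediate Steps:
G(K, b) = K
(G(16, -28) - 1*1999) - 4999 = (16 - 1*1999) - 4999 = (16 - 1999) - 4999 = -1983 - 4999 = -6982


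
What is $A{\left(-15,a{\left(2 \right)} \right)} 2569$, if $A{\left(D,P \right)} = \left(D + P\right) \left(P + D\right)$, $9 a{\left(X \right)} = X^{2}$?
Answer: $\frac{44086609}{81} \approx 5.4428 \cdot 10^{5}$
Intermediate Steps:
$a{\left(X \right)} = \frac{X^{2}}{9}$
$A{\left(D,P \right)} = \left(D + P\right)^{2}$ ($A{\left(D,P \right)} = \left(D + P\right) \left(D + P\right) = \left(D + P\right)^{2}$)
$A{\left(-15,a{\left(2 \right)} \right)} 2569 = \left(-15 + \frac{2^{2}}{9}\right)^{2} \cdot 2569 = \left(-15 + \frac{1}{9} \cdot 4\right)^{2} \cdot 2569 = \left(-15 + \frac{4}{9}\right)^{2} \cdot 2569 = \left(- \frac{131}{9}\right)^{2} \cdot 2569 = \frac{17161}{81} \cdot 2569 = \frac{44086609}{81}$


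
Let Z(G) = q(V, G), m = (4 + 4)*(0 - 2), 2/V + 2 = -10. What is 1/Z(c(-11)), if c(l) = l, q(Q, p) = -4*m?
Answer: 1/64 ≈ 0.015625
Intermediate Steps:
V = -1/6 (V = 2/(-2 - 10) = 2/(-12) = 2*(-1/12) = -1/6 ≈ -0.16667)
m = -16 (m = 8*(-2) = -16)
q(Q, p) = 64 (q(Q, p) = -4*(-16) = 64)
Z(G) = 64
1/Z(c(-11)) = 1/64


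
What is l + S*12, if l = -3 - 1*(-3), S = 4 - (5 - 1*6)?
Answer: 60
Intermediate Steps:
S = 5 (S = 4 - (5 - 6) = 4 - 1*(-1) = 4 + 1 = 5)
l = 0 (l = -3 + 3 = 0)
l + S*12 = 0 + 5*12 = 0 + 60 = 60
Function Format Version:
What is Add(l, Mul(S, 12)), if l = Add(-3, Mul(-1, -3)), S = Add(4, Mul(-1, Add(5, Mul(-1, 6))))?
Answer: 60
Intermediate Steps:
S = 5 (S = Add(4, Mul(-1, Add(5, -6))) = Add(4, Mul(-1, -1)) = Add(4, 1) = 5)
l = 0 (l = Add(-3, 3) = 0)
Add(l, Mul(S, 12)) = Add(0, Mul(5, 12)) = Add(0, 60) = 60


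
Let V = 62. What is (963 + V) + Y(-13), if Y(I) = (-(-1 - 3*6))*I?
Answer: 778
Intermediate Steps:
Y(I) = 19*I (Y(I) = (-(-1 - 18))*I = (-1*(-19))*I = 19*I)
(963 + V) + Y(-13) = (963 + 62) + 19*(-13) = 1025 - 247 = 778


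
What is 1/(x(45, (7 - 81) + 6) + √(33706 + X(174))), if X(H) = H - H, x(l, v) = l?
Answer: -45/31681 + √33706/31681 ≈ 0.0043746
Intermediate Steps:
X(H) = 0
1/(x(45, (7 - 81) + 6) + √(33706 + X(174))) = 1/(45 + √(33706 + 0)) = 1/(45 + √33706)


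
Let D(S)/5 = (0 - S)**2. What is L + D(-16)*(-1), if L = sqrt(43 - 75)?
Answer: -1280 + 4*I*sqrt(2) ≈ -1280.0 + 5.6569*I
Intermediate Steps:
L = 4*I*sqrt(2) (L = sqrt(-32) = 4*I*sqrt(2) ≈ 5.6569*I)
D(S) = 5*S**2 (D(S) = 5*(0 - S)**2 = 5*(-S)**2 = 5*S**2)
L + D(-16)*(-1) = 4*I*sqrt(2) + (5*(-16)**2)*(-1) = 4*I*sqrt(2) + (5*256)*(-1) = 4*I*sqrt(2) + 1280*(-1) = 4*I*sqrt(2) - 1280 = -1280 + 4*I*sqrt(2)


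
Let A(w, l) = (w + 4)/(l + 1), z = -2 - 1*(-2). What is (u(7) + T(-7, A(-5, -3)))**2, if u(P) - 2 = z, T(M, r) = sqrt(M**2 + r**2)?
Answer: (4 + sqrt(197))**2/4 ≈ 81.321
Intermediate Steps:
z = 0 (z = -2 + 2 = 0)
A(w, l) = (4 + w)/(1 + l)
u(P) = 2 (u(P) = 2 + 0 = 2)
(u(7) + T(-7, A(-5, -3)))**2 = (2 + sqrt((-7)**2 + ((4 - 5)/(1 - 3))**2))**2 = (2 + sqrt(49 + (-1/(-2))**2))**2 = (2 + sqrt(49 + (-1/2*(-1))**2))**2 = (2 + sqrt(49 + (1/2)**2))**2 = (2 + sqrt(49 + 1/4))**2 = (2 + sqrt(197/4))**2 = (2 + sqrt(197)/2)**2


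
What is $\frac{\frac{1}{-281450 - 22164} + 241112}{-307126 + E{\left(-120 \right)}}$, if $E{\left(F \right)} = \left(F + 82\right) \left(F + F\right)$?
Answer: $- \frac{73204978767}{90478793684} \approx -0.80908$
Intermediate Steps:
$E{\left(F \right)} = 2 F \left(82 + F\right)$ ($E{\left(F \right)} = \left(82 + F\right) 2 F = 2 F \left(82 + F\right)$)
$\frac{\frac{1}{-281450 - 22164} + 241112}{-307126 + E{\left(-120 \right)}} = \frac{\frac{1}{-281450 - 22164} + 241112}{-307126 + 2 \left(-120\right) \left(82 - 120\right)} = \frac{\frac{1}{-303614} + 241112}{-307126 + 2 \left(-120\right) \left(-38\right)} = \frac{- \frac{1}{303614} + 241112}{-307126 + 9120} = \frac{73204978767}{303614 \left(-298006\right)} = \frac{73204978767}{303614} \left(- \frac{1}{298006}\right) = - \frac{73204978767}{90478793684}$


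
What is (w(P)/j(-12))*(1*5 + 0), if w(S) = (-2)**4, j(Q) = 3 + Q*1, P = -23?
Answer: -80/9 ≈ -8.8889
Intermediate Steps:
j(Q) = 3 + Q
w(S) = 16
(w(P)/j(-12))*(1*5 + 0) = (16/(3 - 12))*(1*5 + 0) = (16/(-9))*(5 + 0) = (16*(-1/9))*5 = -16/9*5 = -80/9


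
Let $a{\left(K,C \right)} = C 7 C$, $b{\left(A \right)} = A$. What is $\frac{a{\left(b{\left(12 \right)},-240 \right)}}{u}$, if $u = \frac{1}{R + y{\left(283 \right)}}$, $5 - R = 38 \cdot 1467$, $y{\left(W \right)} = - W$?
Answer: $-22588876800$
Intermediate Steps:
$R = -55741$ ($R = 5 - 38 \cdot 1467 = 5 - 55746 = -55741$)
$u = - \frac{1}{56024}$ ($u = \frac{1}{-55741 - 283} = \frac{1}{-56024} = - \frac{1}{56024} \approx -1.7849 \cdot 10^{-5}$)
$a{\left(K,C \right)} = 7 C^{2}$ ($a{\left(K,C \right)} = 7 C C = 7 C^{2}$)
$\frac{a{\left(b{\left(12 \right)},-240 \right)}}{u} = \frac{7 \left(-240\right)^{2}}{- \frac{1}{56024}} = 7 \cdot 57600 \left(-56024\right) = 403200 \left(-56024\right) = -22588876800$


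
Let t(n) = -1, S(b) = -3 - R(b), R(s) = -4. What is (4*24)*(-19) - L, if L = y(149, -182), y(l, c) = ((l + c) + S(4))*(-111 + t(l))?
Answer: -5408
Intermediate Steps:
S(b) = 1 (S(b) = -3 - 1*(-4) = -3 + 4 = 1)
y(l, c) = -112 - 112*c - 112*l (y(l, c) = ((l + c) + 1)*(-111 - 1) = ((c + l) + 1)*(-112) = (1 + c + l)*(-112) = -112 - 112*c - 112*l)
L = 3584 (L = -112 - 112*(-182) - 112*149 = -112 + 20384 - 16688 = 3584)
(4*24)*(-19) - L = (4*24)*(-19) - 1*3584 = 96*(-19) - 3584 = -1824 - 3584 = -5408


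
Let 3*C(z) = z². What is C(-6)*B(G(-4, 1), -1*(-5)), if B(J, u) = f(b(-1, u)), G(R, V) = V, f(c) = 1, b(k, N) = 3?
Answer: 12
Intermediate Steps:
C(z) = z²/3
B(J, u) = 1
C(-6)*B(G(-4, 1), -1*(-5)) = ((⅓)*(-6)²)*1 = ((⅓)*36)*1 = 12*1 = 12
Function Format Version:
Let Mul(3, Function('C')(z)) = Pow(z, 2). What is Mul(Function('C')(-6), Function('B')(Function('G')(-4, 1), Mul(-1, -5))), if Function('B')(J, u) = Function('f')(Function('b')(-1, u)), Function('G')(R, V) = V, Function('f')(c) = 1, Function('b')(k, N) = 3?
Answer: 12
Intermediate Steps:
Function('C')(z) = Mul(Rational(1, 3), Pow(z, 2))
Function('B')(J, u) = 1
Mul(Function('C')(-6), Function('B')(Function('G')(-4, 1), Mul(-1, -5))) = Mul(Mul(Rational(1, 3), Pow(-6, 2)), 1) = Mul(Mul(Rational(1, 3), 36), 1) = Mul(12, 1) = 12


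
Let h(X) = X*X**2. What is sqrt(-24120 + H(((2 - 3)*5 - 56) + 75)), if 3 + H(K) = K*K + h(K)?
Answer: I*sqrt(21183) ≈ 145.54*I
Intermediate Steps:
h(X) = X**3
H(K) = -3 + K**2 + K**3 (H(K) = -3 + (K*K + K**3) = -3 + (K**2 + K**3) = -3 + K**2 + K**3)
sqrt(-24120 + H(((2 - 3)*5 - 56) + 75)) = sqrt(-24120 + (-3 + (((2 - 3)*5 - 56) + 75)**2 + (((2 - 3)*5 - 56) + 75)**3)) = sqrt(-24120 + (-3 + ((-1*5 - 56) + 75)**2 + ((-1*5 - 56) + 75)**3)) = sqrt(-24120 + (-3 + ((-5 - 56) + 75)**2 + ((-5 - 56) + 75)**3)) = sqrt(-24120 + (-3 + (-61 + 75)**2 + (-61 + 75)**3)) = sqrt(-24120 + (-3 + 14**2 + 14**3)) = sqrt(-24120 + (-3 + 196 + 2744)) = sqrt(-24120 + 2937) = sqrt(-21183) = I*sqrt(21183)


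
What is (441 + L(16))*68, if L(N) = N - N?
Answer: 29988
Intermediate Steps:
L(N) = 0
(441 + L(16))*68 = (441 + 0)*68 = 441*68 = 29988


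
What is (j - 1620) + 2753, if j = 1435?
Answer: 2568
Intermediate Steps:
(j - 1620) + 2753 = (1435 - 1620) + 2753 = -185 + 2753 = 2568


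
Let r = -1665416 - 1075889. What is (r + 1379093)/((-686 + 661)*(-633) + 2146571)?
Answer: -340553/540599 ≈ -0.62996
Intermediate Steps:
r = -2741305
(r + 1379093)/((-686 + 661)*(-633) + 2146571) = (-2741305 + 1379093)/((-686 + 661)*(-633) + 2146571) = -1362212/(-25*(-633) + 2146571) = -1362212/(15825 + 2146571) = -1362212/2162396 = -1362212*1/2162396 = -340553/540599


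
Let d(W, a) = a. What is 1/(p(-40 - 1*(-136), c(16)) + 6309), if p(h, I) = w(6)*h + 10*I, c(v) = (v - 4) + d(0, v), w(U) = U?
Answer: 1/7165 ≈ 0.00013957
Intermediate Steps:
c(v) = -4 + 2*v (c(v) = (v - 4) + v = (-4 + v) + v = -4 + 2*v)
p(h, I) = 6*h + 10*I
1/(p(-40 - 1*(-136), c(16)) + 6309) = 1/((6*(-40 - 1*(-136)) + 10*(-4 + 2*16)) + 6309) = 1/((6*(-40 + 136) + 10*(-4 + 32)) + 6309) = 1/((6*96 + 10*28) + 6309) = 1/((576 + 280) + 6309) = 1/(856 + 6309) = 1/7165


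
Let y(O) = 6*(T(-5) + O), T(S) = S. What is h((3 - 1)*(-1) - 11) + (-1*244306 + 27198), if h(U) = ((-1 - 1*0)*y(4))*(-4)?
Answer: -217132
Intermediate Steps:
y(O) = -30 + 6*O (y(O) = 6*(-5 + O) = -30 + 6*O)
h(U) = -24 (h(U) = ((-1 - 1*0)*(-30 + 6*4))*(-4) = ((-1 + 0)*(-30 + 24))*(-4) = -1*(-6)*(-4) = 6*(-4) = -24)
h((3 - 1)*(-1) - 11) + (-1*244306 + 27198) = -24 + (-1*244306 + 27198) = -24 + (-244306 + 27198) = -24 - 217108 = -217132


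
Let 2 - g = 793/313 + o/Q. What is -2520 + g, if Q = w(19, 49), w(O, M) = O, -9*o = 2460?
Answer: -44712179/17841 ≈ -2506.1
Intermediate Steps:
o = -820/3 (o = -⅑*2460 = -820/3 ≈ -273.33)
Q = 19
g = 247141/17841 (g = 2 - (793/313 - 820/3/19) = 2 - (793*(1/313) - 820/3*1/19) = 2 - (793/313 - 820/57) = 2 - 1*(-211459/17841) = 2 + 211459/17841 = 247141/17841 ≈ 13.852)
-2520 + g = -2520 + 247141/17841 = -44712179/17841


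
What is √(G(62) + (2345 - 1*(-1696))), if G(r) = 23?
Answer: 4*√254 ≈ 63.750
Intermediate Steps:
√(G(62) + (2345 - 1*(-1696))) = √(23 + (2345 - 1*(-1696))) = √(23 + (2345 + 1696)) = √(23 + 4041) = √4064 = 4*√254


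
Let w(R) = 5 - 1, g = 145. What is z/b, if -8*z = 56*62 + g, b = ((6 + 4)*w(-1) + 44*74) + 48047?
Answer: -3617/410744 ≈ -0.0088060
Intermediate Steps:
w(R) = 4
b = 51343 (b = ((6 + 4)*4 + 44*74) + 48047 = (10*4 + 3256) + 48047 = (40 + 3256) + 48047 = 3296 + 48047 = 51343)
z = -3617/8 (z = -(56*62 + 145)/8 = -(3472 + 145)/8 = -⅛*3617 = -3617/8 ≈ -452.13)
z/b = -3617/8/51343 = -3617/8*1/51343 = -3617/410744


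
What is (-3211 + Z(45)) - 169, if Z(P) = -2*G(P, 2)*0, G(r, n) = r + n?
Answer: -3380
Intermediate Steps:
G(r, n) = n + r
Z(P) = 0 (Z(P) = -2*(2 + P)*0 = (-4 - 2*P)*0 = 0)
(-3211 + Z(45)) - 169 = (-3211 + 0) - 169 = -3211 - 169 = -3380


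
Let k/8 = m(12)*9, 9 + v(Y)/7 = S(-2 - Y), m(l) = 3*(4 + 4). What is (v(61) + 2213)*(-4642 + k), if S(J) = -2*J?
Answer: -8835248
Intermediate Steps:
m(l) = 24 (m(l) = 3*8 = 24)
v(Y) = -35 + 14*Y (v(Y) = -63 + 7*(-2*(-2 - Y)) = -63 + 7*(4 + 2*Y) = -63 + (28 + 14*Y) = -35 + 14*Y)
k = 1728 (k = 8*(24*9) = 8*216 = 1728)
(v(61) + 2213)*(-4642 + k) = ((-35 + 14*61) + 2213)*(-4642 + 1728) = ((-35 + 854) + 2213)*(-2914) = (819 + 2213)*(-2914) = 3032*(-2914) = -8835248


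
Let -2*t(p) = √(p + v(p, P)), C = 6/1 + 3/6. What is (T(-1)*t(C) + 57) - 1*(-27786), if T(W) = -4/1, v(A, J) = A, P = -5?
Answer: 27843 + 2*√13 ≈ 27850.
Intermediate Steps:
C = 13/2 (C = 6*1 + 3*(⅙) = 6 + ½ = 13/2 ≈ 6.5000)
t(p) = -√2*√p/2 (t(p) = -√(p + p)/2 = -√2*√p/2)
T(W) = -4 (T(W) = -4*1 = -4)
(T(-1)*t(C) + 57) - 1*(-27786) = (-(-2)*√2*√(13/2) + 57) - 1*(-27786) = (-(-2)*√2*√26/2 + 57) + 27786 = (-(-2)*√13 + 57) + 27786 = (2*√13 + 57) + 27786 = (57 + 2*√13) + 27786 = 27843 + 2*√13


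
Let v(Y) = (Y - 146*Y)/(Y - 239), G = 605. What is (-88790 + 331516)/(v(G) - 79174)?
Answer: -88837716/29065409 ≈ -3.0565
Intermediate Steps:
v(Y) = -145*Y/(-239 + Y) (v(Y) = (-145*Y)/(-239 + Y) = -145*Y/(-239 + Y))
(-88790 + 331516)/(v(G) - 79174) = (-88790 + 331516)/(-145*605/(-239 + 605) - 79174) = 242726/(-145*605/366 - 79174) = 242726/(-145*605*1/366 - 79174) = 242726/(-87725/366 - 79174) = 242726/(-29065409/366) = 242726*(-366/29065409) = -88837716/29065409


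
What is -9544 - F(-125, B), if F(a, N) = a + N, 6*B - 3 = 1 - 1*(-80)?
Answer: -9433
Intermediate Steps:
B = 14 (B = ½ + (1 - 1*(-80))/6 = ½ + (1 + 80)/6 = ½ + (⅙)*81 = ½ + 27/2 = 14)
F(a, N) = N + a
-9544 - F(-125, B) = -9544 - (14 - 125) = -9544 - 1*(-111) = -9544 + 111 = -9433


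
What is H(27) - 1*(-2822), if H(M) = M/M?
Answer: 2823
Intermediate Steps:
H(M) = 1
H(27) - 1*(-2822) = 1 - 1*(-2822) = 1 + 2822 = 2823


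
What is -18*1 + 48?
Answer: 30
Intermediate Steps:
-18*1 + 48 = -18 + 48 = 30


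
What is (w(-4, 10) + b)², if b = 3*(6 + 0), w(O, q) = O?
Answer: 196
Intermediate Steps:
b = 18 (b = 3*6 = 18)
(w(-4, 10) + b)² = (-4 + 18)² = 14² = 196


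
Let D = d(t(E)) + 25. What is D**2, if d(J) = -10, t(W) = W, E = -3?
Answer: 225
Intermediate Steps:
D = 15 (D = -10 + 25 = 15)
D**2 = 15**2 = 225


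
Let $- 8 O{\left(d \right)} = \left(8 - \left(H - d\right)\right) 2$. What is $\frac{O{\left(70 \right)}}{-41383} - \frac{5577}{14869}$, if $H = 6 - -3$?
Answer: $- \frac{922146003}{2461295308} \approx -0.37466$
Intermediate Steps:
$H = 9$ ($H = 6 + 3 = 9$)
$O{\left(d \right)} = \frac{1}{4} - \frac{d}{4}$ ($O{\left(d \right)} = - \frac{\left(8 + \left(d - 9\right)\right) 2}{8} = - \frac{\left(8 + \left(-9 + d\right)\right) 2}{8} = - \frac{\left(-1 + d\right) 2}{8} = - \frac{-2 + 2 d}{8} = \frac{1}{4} - \frac{d}{4}$)
$\frac{O{\left(70 \right)}}{-41383} - \frac{5577}{14869} = \frac{\frac{1}{4} - \frac{35}{2}}{-41383} - \frac{5577}{14869} = \left(\frac{1}{4} - \frac{35}{2}\right) \left(- \frac{1}{41383}\right) - \frac{5577}{14869} = \left(- \frac{69}{4}\right) \left(- \frac{1}{41383}\right) - \frac{5577}{14869} = \frac{69}{165532} - \frac{5577}{14869} = - \frac{922146003}{2461295308}$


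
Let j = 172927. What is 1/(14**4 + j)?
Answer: 1/211343 ≈ 4.7316e-6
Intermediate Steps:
1/(14**4 + j) = 1/(14**4 + 172927) = 1/(38416 + 172927) = 1/211343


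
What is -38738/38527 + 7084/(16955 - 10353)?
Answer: 8588496/127177627 ≈ 0.067531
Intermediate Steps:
-38738/38527 + 7084/(16955 - 10353) = -38738*1/38527 + 7084/6602 = -38738/38527 + 7084*(1/6602) = -38738/38527 + 3542/3301 = 8588496/127177627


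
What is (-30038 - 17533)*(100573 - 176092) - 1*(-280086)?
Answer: 3592794435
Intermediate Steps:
(-30038 - 17533)*(100573 - 176092) - 1*(-280086) = -47571*(-75519) + 280086 = 3592514349 + 280086 = 3592794435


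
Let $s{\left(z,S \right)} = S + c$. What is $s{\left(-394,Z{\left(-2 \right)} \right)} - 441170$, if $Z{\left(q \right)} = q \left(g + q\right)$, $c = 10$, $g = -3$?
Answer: $-441150$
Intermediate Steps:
$Z{\left(q \right)} = q \left(-3 + q\right)$
$s{\left(z,S \right)} = 10 + S$ ($s{\left(z,S \right)} = S + 10 = 10 + S$)
$s{\left(-394,Z{\left(-2 \right)} \right)} - 441170 = \left(10 - 2 \left(-3 - 2\right)\right) - 441170 = \left(10 - -10\right) - 441170 = \left(10 + 10\right) - 441170 = 20 - 441170 = -441150$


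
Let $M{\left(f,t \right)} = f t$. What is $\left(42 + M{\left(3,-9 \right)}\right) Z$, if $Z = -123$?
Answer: $-1845$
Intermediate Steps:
$\left(42 + M{\left(3,-9 \right)}\right) Z = \left(42 + 3 \left(-9\right)\right) \left(-123\right) = \left(42 - 27\right) \left(-123\right) = 15 \left(-123\right) = -1845$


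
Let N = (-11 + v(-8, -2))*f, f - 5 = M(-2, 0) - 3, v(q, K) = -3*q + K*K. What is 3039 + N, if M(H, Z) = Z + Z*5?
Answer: 3073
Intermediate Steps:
M(H, Z) = 6*Z (M(H, Z) = Z + 5*Z = 6*Z)
v(q, K) = K² - 3*q (v(q, K) = -3*q + K² = K² - 3*q)
f = 2 (f = 5 + (6*0 - 3) = 5 + (0 - 1*3) = 5 + (0 - 3) = 5 - 3 = 2)
N = 34 (N = (-11 + ((-2)² - 3*(-8)))*2 = (-11 + (4 + 24))*2 = (-11 + 28)*2 = 17*2 = 34)
3039 + N = 3039 + 34 = 3073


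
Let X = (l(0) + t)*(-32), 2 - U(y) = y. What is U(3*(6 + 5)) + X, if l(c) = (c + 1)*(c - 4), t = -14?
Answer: 545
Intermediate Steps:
l(c) = (1 + c)*(-4 + c)
U(y) = 2 - y
X = 576 (X = ((-4 + 0² - 3*0) - 14)*(-32) = ((-4 + 0 + 0) - 14)*(-32) = (-4 - 14)*(-32) = -18*(-32) = 576)
U(3*(6 + 5)) + X = (2 - 3*(6 + 5)) + 576 = (2 - 3*11) + 576 = (2 - 1*33) + 576 = (2 - 33) + 576 = -31 + 576 = 545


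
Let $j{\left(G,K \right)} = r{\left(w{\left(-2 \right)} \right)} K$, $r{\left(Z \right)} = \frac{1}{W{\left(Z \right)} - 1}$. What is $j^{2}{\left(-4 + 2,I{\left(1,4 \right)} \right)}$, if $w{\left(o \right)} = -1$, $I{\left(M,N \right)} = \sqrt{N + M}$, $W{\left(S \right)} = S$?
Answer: $\frac{5}{4} \approx 1.25$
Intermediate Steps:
$I{\left(M,N \right)} = \sqrt{M + N}$
$r{\left(Z \right)} = \frac{1}{-1 + Z}$ ($r{\left(Z \right)} = \frac{1}{Z - 1} = \frac{1}{-1 + Z}$)
$j{\left(G,K \right)} = - \frac{K}{2}$ ($j{\left(G,K \right)} = \frac{K}{-1 - 1} = \frac{K}{-2} = - \frac{K}{2}$)
$j^{2}{\left(-4 + 2,I{\left(1,4 \right)} \right)} = \left(- \frac{\sqrt{1 + 4}}{2}\right)^{2} = \left(- \frac{\sqrt{5}}{2}\right)^{2} = \frac{5}{4}$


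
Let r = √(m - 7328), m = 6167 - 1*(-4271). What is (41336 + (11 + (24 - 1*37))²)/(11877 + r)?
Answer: 490995180/141060019 - 41340*√3110/141060019 ≈ 3.4644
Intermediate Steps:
m = 10438 (m = 6167 + 4271 = 10438)
r = √3110 (r = √(10438 - 7328) = √3110 ≈ 55.767)
(41336 + (11 + (24 - 1*37))²)/(11877 + r) = (41336 + (11 + (24 - 1*37))²)/(11877 + √3110) = (41336 + (11 + (24 - 37))²)/(11877 + √3110) = (41336 + (11 - 13)²)/(11877 + √3110) = (41336 + (-2)²)/(11877 + √3110) = (41336 + 4)/(11877 + √3110) = 41340/(11877 + √3110)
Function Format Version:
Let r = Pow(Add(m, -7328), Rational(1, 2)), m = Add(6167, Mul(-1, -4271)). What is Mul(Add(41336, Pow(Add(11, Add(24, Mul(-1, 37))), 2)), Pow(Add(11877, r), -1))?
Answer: Add(Rational(490995180, 141060019), Mul(Rational(-41340, 141060019), Pow(3110, Rational(1, 2)))) ≈ 3.4644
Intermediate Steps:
m = 10438 (m = Add(6167, 4271) = 10438)
r = Pow(3110, Rational(1, 2)) (r = Pow(Add(10438, -7328), Rational(1, 2)) = Pow(3110, Rational(1, 2)) ≈ 55.767)
Mul(Add(41336, Pow(Add(11, Add(24, Mul(-1, 37))), 2)), Pow(Add(11877, r), -1)) = Mul(Add(41336, Pow(Add(11, Add(24, Mul(-1, 37))), 2)), Pow(Add(11877, Pow(3110, Rational(1, 2))), -1)) = Mul(Add(41336, Pow(Add(11, Add(24, -37)), 2)), Pow(Add(11877, Pow(3110, Rational(1, 2))), -1)) = Mul(Add(41336, Pow(Add(11, -13), 2)), Pow(Add(11877, Pow(3110, Rational(1, 2))), -1)) = Mul(Add(41336, Pow(-2, 2)), Pow(Add(11877, Pow(3110, Rational(1, 2))), -1)) = Mul(Add(41336, 4), Pow(Add(11877, Pow(3110, Rational(1, 2))), -1)) = Mul(41340, Pow(Add(11877, Pow(3110, Rational(1, 2))), -1))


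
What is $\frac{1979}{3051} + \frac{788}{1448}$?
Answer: $\frac{1317445}{1104462} \approx 1.1928$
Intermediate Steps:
$\frac{1979}{3051} + \frac{788}{1448} = 1979 \cdot \frac{1}{3051} + 788 \cdot \frac{1}{1448} = \frac{1979}{3051} + \frac{197}{362} = \frac{1317445}{1104462}$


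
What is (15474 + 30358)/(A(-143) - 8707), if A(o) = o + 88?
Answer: -68/13 ≈ -5.2308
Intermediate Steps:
A(o) = 88 + o
(15474 + 30358)/(A(-143) - 8707) = (15474 + 30358)/((88 - 143) - 8707) = 45832/(-55 - 8707) = 45832/(-8762) = 45832*(-1/8762) = -68/13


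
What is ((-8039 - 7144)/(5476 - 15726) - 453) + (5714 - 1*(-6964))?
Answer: 125321433/10250 ≈ 12226.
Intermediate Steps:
((-8039 - 7144)/(5476 - 15726) - 453) + (5714 - 1*(-6964)) = (-15183/(-10250) - 453) + (5714 + 6964) = (-15183*(-1/10250) - 453) + 12678 = (15183/10250 - 453) + 12678 = -4628067/10250 + 12678 = 125321433/10250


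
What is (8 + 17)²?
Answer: 625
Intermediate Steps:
(8 + 17)² = 25² = 625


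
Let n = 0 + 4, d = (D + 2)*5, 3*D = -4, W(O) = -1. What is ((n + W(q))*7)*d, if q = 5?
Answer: 70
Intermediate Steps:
D = -4/3 (D = (⅓)*(-4) = -4/3 ≈ -1.3333)
d = 10/3 (d = (-4/3 + 2)*5 = (⅔)*5 = 10/3 ≈ 3.3333)
n = 4
((n + W(q))*7)*d = ((4 - 1)*7)*(10/3) = (3*7)*(10/3) = 21*(10/3) = 70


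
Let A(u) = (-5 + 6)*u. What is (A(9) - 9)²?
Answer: 0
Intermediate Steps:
A(u) = u (A(u) = 1*u = u)
(A(9) - 9)² = (9 - 9)² = 0² = 0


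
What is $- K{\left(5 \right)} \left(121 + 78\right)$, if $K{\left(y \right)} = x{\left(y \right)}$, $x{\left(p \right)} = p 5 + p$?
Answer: $-5970$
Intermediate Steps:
$x{\left(p \right)} = 6 p$ ($x{\left(p \right)} = 5 p + p = 6 p$)
$K{\left(y \right)} = 6 y$
$- K{\left(5 \right)} \left(121 + 78\right) = - 6 \cdot 5 \left(121 + 78\right) = \left(-1\right) 30 \cdot 199 = \left(-30\right) 199 = -5970$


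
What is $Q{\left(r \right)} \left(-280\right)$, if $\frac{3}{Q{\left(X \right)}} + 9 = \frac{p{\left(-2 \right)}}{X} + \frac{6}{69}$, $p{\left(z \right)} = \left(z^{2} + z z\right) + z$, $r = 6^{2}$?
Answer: $\frac{115920}{1207} \approx 96.04$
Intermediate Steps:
$r = 36$
$p{\left(z \right)} = z + 2 z^{2}$ ($p{\left(z \right)} = \left(z^{2} + z^{2}\right) + z = 2 z^{2} + z = z + 2 z^{2}$)
$Q{\left(X \right)} = \frac{3}{- \frac{205}{23} + \frac{6}{X}}$ ($Q{\left(X \right)} = \frac{3}{-9 + \left(\frac{\left(-2\right) \left(1 + 2 \left(-2\right)\right)}{X} + \frac{6}{69}\right)} = \frac{3}{-9 + \left(\frac{\left(-2\right) \left(1 - 4\right)}{X} + 6 \cdot \frac{1}{69}\right)} = \frac{3}{-9 + \left(\frac{\left(-2\right) \left(-3\right)}{X} + \frac{2}{23}\right)} = \frac{3}{-9 + \left(\frac{6}{X} + \frac{2}{23}\right)} = \frac{3}{-9 + \left(\frac{2}{23} + \frac{6}{X}\right)} = \frac{3}{- \frac{205}{23} + \frac{6}{X}}$)
$Q{\left(r \right)} \left(-280\right) = \left(-69\right) 36 \frac{1}{-138 + 205 \cdot 36} \left(-280\right) = \left(-69\right) 36 \frac{1}{-138 + 7380} \left(-280\right) = \left(-69\right) 36 \cdot \frac{1}{7242} \left(-280\right) = \left(- \frac{414}{1207}\right) \left(-280\right) = \frac{115920}{1207}$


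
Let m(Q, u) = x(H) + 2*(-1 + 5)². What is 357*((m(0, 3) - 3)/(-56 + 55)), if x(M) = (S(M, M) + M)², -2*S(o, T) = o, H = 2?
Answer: -10710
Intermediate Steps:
S(o, T) = -o/2
x(M) = M²/4 (x(M) = (-M/2 + M)² = (M/2)² = M²/4)
m(Q, u) = 33 (m(Q, u) = (¼)*2² + 2*(-1 + 5)² = (¼)*4 + 2*4² = 1 + 2*16 = 1 + 32 = 33)
357*((m(0, 3) - 3)/(-56 + 55)) = 357*((33 - 3)/(-56 + 55)) = 357*(30/(-1)) = 357*(30*(-1)) = 357*(-30) = -10710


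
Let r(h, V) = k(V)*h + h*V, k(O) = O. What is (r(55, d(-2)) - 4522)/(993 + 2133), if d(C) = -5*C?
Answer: -1711/1563 ≈ -1.0947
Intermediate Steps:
r(h, V) = 2*V*h (r(h, V) = V*h + h*V = V*h + V*h = 2*V*h)
(r(55, d(-2)) - 4522)/(993 + 2133) = (2*(-5*(-2))*55 - 4522)/(993 + 2133) = (2*10*55 - 4522)/3126 = (1100 - 4522)*(1/3126) = -3422*1/3126 = -1711/1563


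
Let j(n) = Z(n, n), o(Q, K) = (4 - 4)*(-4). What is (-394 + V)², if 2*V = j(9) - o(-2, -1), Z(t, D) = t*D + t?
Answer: 121801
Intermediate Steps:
Z(t, D) = t + D*t (Z(t, D) = D*t + t = t + D*t)
o(Q, K) = 0 (o(Q, K) = 0*(-4) = 0)
j(n) = n*(1 + n)
V = 45 (V = (9*(1 + 9) - 1*0)/2 = (9*10 + 0)/2 = (90 + 0)/2 = (½)*90 = 45)
(-394 + V)² = (-394 + 45)² = (-349)² = 121801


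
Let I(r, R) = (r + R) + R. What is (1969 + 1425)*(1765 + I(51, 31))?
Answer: 6373932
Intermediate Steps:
I(r, R) = r + 2*R (I(r, R) = (R + r) + R = r + 2*R)
(1969 + 1425)*(1765 + I(51, 31)) = (1969 + 1425)*(1765 + (51 + 2*31)) = 3394*(1765 + (51 + 62)) = 3394*(1765 + 113) = 3394*1878 = 6373932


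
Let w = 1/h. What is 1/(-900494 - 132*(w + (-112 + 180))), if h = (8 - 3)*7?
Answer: -35/31831582 ≈ -1.0995e-6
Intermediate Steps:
h = 35 (h = 5*7 = 35)
w = 1/35 ≈ 0.028571
1/(-900494 - 132*(w + (-112 + 180))) = 1/(-900494 - 132*(1/35 + (-112 + 180))) = 1/(-900494 - 132*(1/35 + 68)) = 1/(-900494 - 132*2381/35) = 1/(-900494 - 314292/35) = 1/(-31831582/35) = -35/31831582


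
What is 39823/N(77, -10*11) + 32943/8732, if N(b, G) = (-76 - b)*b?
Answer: 5766721/14695956 ≈ 0.39240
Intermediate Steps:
N(b, G) = b*(-76 - b)
39823/N(77, -10*11) + 32943/8732 = 39823/((-1*77*(76 + 77))) + 32943/8732 = 39823/((-1*77*153)) + 32943*(1/8732) = 39823/(-11781) + 32943/8732 = 39823*(-1/11781) + 32943/8732 = -5689/1683 + 32943/8732 = 5766721/14695956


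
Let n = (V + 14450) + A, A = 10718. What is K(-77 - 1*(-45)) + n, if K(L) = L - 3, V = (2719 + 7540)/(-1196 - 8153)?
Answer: 234958158/9349 ≈ 25132.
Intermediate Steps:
V = -10259/9349 (V = 10259/(-9349) = 10259*(-1/9349) = -10259/9349 ≈ -1.0973)
K(L) = -3 + L
n = 235285373/9349 (n = (-10259/9349 + 14450) + 10718 = 135082791/9349 + 10718 = 235285373/9349 ≈ 25167.)
K(-77 - 1*(-45)) + n = (-3 + (-77 - 1*(-45))) + 235285373/9349 = (-3 + (-77 + 45)) + 235285373/9349 = (-3 - 32) + 235285373/9349 = -35 + 235285373/9349 = 234958158/9349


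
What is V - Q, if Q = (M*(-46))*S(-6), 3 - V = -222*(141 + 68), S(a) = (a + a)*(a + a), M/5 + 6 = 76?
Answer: 2364801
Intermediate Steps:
M = 350 (M = -30 + 5*76 = -30 + 380 = 350)
S(a) = 4*a² (S(a) = (2*a)*(2*a) = 4*a²)
V = 46401 (V = 3 - (-222)*(141 + 68) = 3 - (-222)*209 = 3 - 1*(-46398) = 3 + 46398 = 46401)
Q = -2318400 (Q = (350*(-46))*(4*(-6)²) = -64400*36 = -16100*144 = -2318400)
V - Q = 46401 - 1*(-2318400) = 46401 + 2318400 = 2364801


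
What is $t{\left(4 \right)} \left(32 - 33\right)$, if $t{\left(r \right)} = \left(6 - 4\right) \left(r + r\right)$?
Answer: $-16$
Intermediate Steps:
$t{\left(r \right)} = 4 r$ ($t{\left(r \right)} = 2 \cdot 2 r = 4 r$)
$t{\left(4 \right)} \left(32 - 33\right) = 4 \cdot 4 \left(32 - 33\right) = 16 \left(-1\right) = -16$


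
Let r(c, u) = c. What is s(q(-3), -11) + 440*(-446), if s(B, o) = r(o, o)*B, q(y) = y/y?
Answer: -196251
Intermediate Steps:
q(y) = 1
s(B, o) = B*o (s(B, o) = o*B = B*o)
s(q(-3), -11) + 440*(-446) = 1*(-11) + 440*(-446) = -11 - 196240 = -196251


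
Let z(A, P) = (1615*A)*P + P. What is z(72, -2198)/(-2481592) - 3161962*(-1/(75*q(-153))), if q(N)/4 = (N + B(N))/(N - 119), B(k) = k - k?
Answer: 15779659359833/837537300 ≈ 18841.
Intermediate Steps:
z(A, P) = P + 1615*A*P (z(A, P) = 1615*A*P + P = P + 1615*A*P)
B(k) = 0
q(N) = 4*N/(-119 + N) (q(N) = 4*((N + 0)/(N - 119)) = 4*(N/(-119 + N)) = 4*N/(-119 + N))
z(72, -2198)/(-2481592) - 3161962*(-1/(75*q(-153))) = -2198*(1 + 1615*72)/(-2481592) - 3161962/((4*(-153)/(-119 - 153))*(-75)) = -2198*(1 + 116280)*(-1/2481592) - 3161962/((4*(-153)/(-272))*(-75)) = -2198*116281*(-1/2481592) - 3161962/((4*(-153)*(-1/272))*(-75)) = -255585638*(-1/2481592) - 3161962/((9/4)*(-75)) = 127792819/1240796 - 3161962/(-675/4) = 127792819/1240796 - 3161962*(-4/675) = 127792819/1240796 + 12647848/675 = 15779659359833/837537300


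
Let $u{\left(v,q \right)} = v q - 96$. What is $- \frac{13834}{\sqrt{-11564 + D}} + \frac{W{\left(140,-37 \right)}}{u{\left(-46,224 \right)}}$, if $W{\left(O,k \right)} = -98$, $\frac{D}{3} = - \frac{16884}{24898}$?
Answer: $\frac{49}{5200} + \frac{6917 i \sqrt{1792476261338}}{71992781} \approx 0.0094231 + 128.63 i$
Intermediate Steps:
$D = - \frac{25326}{12449}$ ($D = 3 \left(- \frac{16884}{24898}\right) = 3 \left(\left(-16884\right) \frac{1}{24898}\right) = 3 \left(- \frac{8442}{12449}\right) = - \frac{25326}{12449} \approx -2.0344$)
$u{\left(v,q \right)} = -96 + q v$ ($u{\left(v,q \right)} = q v - 96 = -96 + q v$)
$- \frac{13834}{\sqrt{-11564 + D}} + \frac{W{\left(140,-37 \right)}}{u{\left(-46,224 \right)}} = - \frac{13834}{\sqrt{-11564 - \frac{25326}{12449}}} - \frac{98}{-96 + 224 \left(-46\right)} = - \frac{13834}{\sqrt{- \frac{143985562}{12449}}} - \frac{98}{-96 - 10304} = - \frac{13834}{\frac{1}{12449} i \sqrt{1792476261338}} - \frac{98}{-10400} = - 13834 \left(- \frac{i \sqrt{1792476261338}}{143985562}\right) - - \frac{49}{5200} = \frac{6917 i \sqrt{1792476261338}}{71992781} + \frac{49}{5200} = \frac{49}{5200} + \frac{6917 i \sqrt{1792476261338}}{71992781}$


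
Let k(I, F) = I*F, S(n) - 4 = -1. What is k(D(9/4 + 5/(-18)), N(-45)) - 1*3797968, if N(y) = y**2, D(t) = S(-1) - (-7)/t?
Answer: -268714103/71 ≈ -3.7847e+6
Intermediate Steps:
S(n) = 3 (S(n) = 4 - 1 = 3)
D(t) = 3 + 7/t (D(t) = 3 - (-7)/t = 3 + 7/t)
k(I, F) = F*I
k(D(9/4 + 5/(-18)), N(-45)) - 1*3797968 = (-45)**2*(3 + 7/(9/4 + 5/(-18))) - 1*3797968 = 2025*(3 + 7/(9*(1/4) + 5*(-1/18))) - 3797968 = 2025*(3 + 7/(9/4 - 5/18)) - 3797968 = 2025*(3 + 7/(71/36)) - 3797968 = 2025*(3 + 7*(36/71)) - 3797968 = 2025*(3 + 252/71) - 3797968 = 2025*(465/71) - 3797968 = 941625/71 - 3797968 = -268714103/71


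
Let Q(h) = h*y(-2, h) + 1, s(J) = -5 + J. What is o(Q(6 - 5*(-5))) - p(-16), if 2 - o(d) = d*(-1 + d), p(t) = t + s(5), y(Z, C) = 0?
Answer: 18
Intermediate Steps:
p(t) = t (p(t) = t + (-5 + 5) = t + 0 = t)
Q(h) = 1 (Q(h) = h*0 + 1 = 0 + 1 = 1)
o(d) = 2 - d*(-1 + d)
o(Q(6 - 5*(-5))) - p(-16) = (2 + 1 - 1*1²) - 1*(-16) = (2 + 1 - 1*1) + 16 = (2 + 1 - 1) + 16 = 2 + 16 = 18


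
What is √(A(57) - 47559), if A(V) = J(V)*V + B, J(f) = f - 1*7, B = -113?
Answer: I*√44822 ≈ 211.71*I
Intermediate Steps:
J(f) = -7 + f (J(f) = f - 7 = -7 + f)
A(V) = -113 + V*(-7 + V) (A(V) = (-7 + V)*V - 113 = V*(-7 + V) - 113 = -113 + V*(-7 + V))
√(A(57) - 47559) = √((-113 + 57*(-7 + 57)) - 47559) = √((-113 + 57*50) - 47559) = √((-113 + 2850) - 47559) = √(2737 - 47559) = √(-44822) = I*√44822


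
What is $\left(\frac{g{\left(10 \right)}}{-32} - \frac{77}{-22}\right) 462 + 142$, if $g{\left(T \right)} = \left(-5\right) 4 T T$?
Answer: $30634$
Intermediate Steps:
$g{\left(T \right)} = - 20 T^{2}$
$\left(\frac{g{\left(10 \right)}}{-32} - \frac{77}{-22}\right) 462 + 142 = \left(\frac{\left(-20\right) 10^{2}}{-32} - \frac{77}{-22}\right) 462 + 142 = \left(\left(-20\right) 100 \left(- \frac{1}{32}\right) - - \frac{7}{2}\right) 462 + 142 = \left(\left(-2000\right) \left(- \frac{1}{32}\right) + \frac{7}{2}\right) 462 + 142 = \left(\frac{125}{2} + \frac{7}{2}\right) 462 + 142 = 66 \cdot 462 + 142 = 30492 + 142 = 30634$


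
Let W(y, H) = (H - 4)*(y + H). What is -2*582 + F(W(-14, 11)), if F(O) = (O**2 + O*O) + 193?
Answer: -89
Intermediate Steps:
W(y, H) = (-4 + H)*(H + y)
F(O) = 193 + 2*O**2 (F(O) = (O**2 + O**2) + 193 = 2*O**2 + 193 = 193 + 2*O**2)
-2*582 + F(W(-14, 11)) = -2*582 + (193 + 2*(11**2 - 4*11 - 4*(-14) + 11*(-14))**2) = -1164 + (193 + 2*(121 - 44 + 56 - 154)**2) = -1164 + (193 + 2*(-21)**2) = -1164 + (193 + 2*441) = -1164 + (193 + 882) = -1164 + 1075 = -89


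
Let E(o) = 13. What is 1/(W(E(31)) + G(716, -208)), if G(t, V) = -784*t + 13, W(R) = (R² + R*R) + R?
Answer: -1/560980 ≈ -1.7826e-6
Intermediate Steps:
W(R) = R + 2*R² (W(R) = (R² + R²) + R = 2*R² + R = R + 2*R²)
G(t, V) = 13 - 784*t
1/(W(E(31)) + G(716, -208)) = 1/(13*(1 + 2*13) + (13 - 784*716)) = 1/(13*(1 + 26) + (13 - 561344)) = 1/(13*27 - 561331) = 1/(351 - 561331) = 1/(-560980) = -1/560980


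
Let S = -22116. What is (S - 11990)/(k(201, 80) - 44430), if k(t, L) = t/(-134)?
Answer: 68212/88863 ≈ 0.76761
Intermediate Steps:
k(t, L) = -t/134 (k(t, L) = t*(-1/134) = -t/134)
(S - 11990)/(k(201, 80) - 44430) = (-22116 - 11990)/(-1/134*201 - 44430) = -34106/(-3/2 - 44430) = -34106/(-88863/2) = -34106*(-2/88863) = 68212/88863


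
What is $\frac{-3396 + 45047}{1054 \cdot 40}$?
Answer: $\frac{41651}{42160} \approx 0.98793$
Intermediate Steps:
$\frac{-3396 + 45047}{1054 \cdot 40} = \frac{41651}{42160}$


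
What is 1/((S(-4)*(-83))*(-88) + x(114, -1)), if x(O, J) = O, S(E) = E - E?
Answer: 1/114 ≈ 0.0087719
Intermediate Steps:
S(E) = 0
1/((S(-4)*(-83))*(-88) + x(114, -1)) = 1/((0*(-83))*(-88) + 114) = 1/(0*(-88) + 114) = 1/(0 + 114) = 1/114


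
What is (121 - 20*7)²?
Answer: 361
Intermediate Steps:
(121 - 20*7)² = (121 - 4*35)² = (121 - 140)² = (-19)² = 361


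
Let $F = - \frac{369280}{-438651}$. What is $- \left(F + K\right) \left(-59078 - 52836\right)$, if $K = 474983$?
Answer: $\frac{23317521084055682}{438651} \approx 5.3157 \cdot 10^{10}$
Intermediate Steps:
$F = \frac{369280}{438651}$ ($F = \left(-369280\right) \left(- \frac{1}{438651}\right) = \frac{369280}{438651} \approx 0.84185$)
$- \left(F + K\right) \left(-59078 - 52836\right) = - \left(\frac{369280}{438651} + 474983\right) \left(-59078 - 52836\right) = - \frac{208352137213 \left(-111914\right)}{438651} = \left(-1\right) \left(- \frac{23317521084055682}{438651}\right) = \frac{23317521084055682}{438651}$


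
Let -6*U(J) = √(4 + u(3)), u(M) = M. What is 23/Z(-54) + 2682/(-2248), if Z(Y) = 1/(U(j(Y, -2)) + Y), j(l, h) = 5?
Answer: -1397349/1124 - 23*√7/6 ≈ -1253.3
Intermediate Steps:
U(J) = -√7/6 (U(J) = -√(4 + 3)/6 = -√7/6)
Z(Y) = 1/(Y - √7/6) (Z(Y) = 1/(-√7/6 + Y) = 1/(Y - √7/6))
23/Z(-54) + 2682/(-2248) = 23/((6/(-√7 + 6*(-54)))) + 2682/(-2248) = 23/((6/(-√7 - 324))) + 2682*(-1/2248) = 23/((6/(-324 - √7))) - 1341/1124 = 23*(-54 - √7/6) - 1341/1124 = (-1242 - 23*√7/6) - 1341/1124 = -1397349/1124 - 23*√7/6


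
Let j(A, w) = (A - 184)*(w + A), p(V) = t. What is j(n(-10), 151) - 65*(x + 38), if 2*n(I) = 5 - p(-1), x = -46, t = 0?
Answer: -109361/4 ≈ -27340.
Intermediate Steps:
p(V) = 0
n(I) = 5/2 (n(I) = (5 - 1*0)/2 = (5 + 0)/2 = (½)*5 = 5/2)
j(A, w) = (-184 + A)*(A + w)
j(n(-10), 151) - 65*(x + 38) = ((5/2)² - 184*5/2 - 184*151 + (5/2)*151) - 65*(-46 + 38) = (25/4 - 460 - 27784 + 755/2) - 65*(-8) = -111441/4 - 1*(-520) = -111441/4 + 520 = -109361/4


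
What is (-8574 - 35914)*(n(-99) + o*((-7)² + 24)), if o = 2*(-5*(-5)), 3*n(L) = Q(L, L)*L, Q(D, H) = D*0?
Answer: -162381200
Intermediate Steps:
Q(D, H) = 0
n(L) = 0 (n(L) = (0*L)/3 = (⅓)*0 = 0)
o = 50 (o = 2*25 = 50)
(-8574 - 35914)*(n(-99) + o*((-7)² + 24)) = (-8574 - 35914)*(0 + 50*((-7)² + 24)) = -44488*(0 + 50*(49 + 24)) = -44488*(0 + 50*73) = -44488*(0 + 3650) = -44488*3650 = -162381200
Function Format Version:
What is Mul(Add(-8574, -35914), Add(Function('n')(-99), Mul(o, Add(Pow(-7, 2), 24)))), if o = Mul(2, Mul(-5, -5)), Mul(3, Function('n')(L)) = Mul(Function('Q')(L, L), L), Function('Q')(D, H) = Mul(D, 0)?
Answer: -162381200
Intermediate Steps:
Function('Q')(D, H) = 0
Function('n')(L) = 0 (Function('n')(L) = Mul(Rational(1, 3), Mul(0, L)) = Mul(Rational(1, 3), 0) = 0)
o = 50 (o = Mul(2, 25) = 50)
Mul(Add(-8574, -35914), Add(Function('n')(-99), Mul(o, Add(Pow(-7, 2), 24)))) = Mul(Add(-8574, -35914), Add(0, Mul(50, Add(Pow(-7, 2), 24)))) = Mul(-44488, Add(0, Mul(50, Add(49, 24)))) = Mul(-44488, Add(0, Mul(50, 73))) = Mul(-44488, Add(0, 3650)) = Mul(-44488, 3650) = -162381200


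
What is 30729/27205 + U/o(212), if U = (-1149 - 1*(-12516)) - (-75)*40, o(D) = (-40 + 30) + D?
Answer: 397061493/5495410 ≈ 72.253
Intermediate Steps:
o(D) = -10 + D
U = 14367 (U = (-1149 + 12516) - 1*(-3000) = 11367 + 3000 = 14367)
30729/27205 + U/o(212) = 30729/27205 + 14367/(-10 + 212) = 30729*(1/27205) + 14367/202 = 30729/27205 + 14367*(1/202) = 30729/27205 + 14367/202 = 397061493/5495410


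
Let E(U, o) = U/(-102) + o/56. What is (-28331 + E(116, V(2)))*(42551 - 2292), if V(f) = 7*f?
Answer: -232685143595/204 ≈ -1.1406e+9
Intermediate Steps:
E(U, o) = -U/102 + o/56 (E(U, o) = U*(-1/102) + o*(1/56) = -U/102 + o/56)
(-28331 + E(116, V(2)))*(42551 - 2292) = (-28331 + (-1/102*116 + (7*2)/56))*(42551 - 2292) = (-28331 + (-58/51 + (1/56)*14))*40259 = (-28331 + (-58/51 + 1/4))*40259 = (-28331 - 181/204)*40259 = -5779705/204*40259 = -232685143595/204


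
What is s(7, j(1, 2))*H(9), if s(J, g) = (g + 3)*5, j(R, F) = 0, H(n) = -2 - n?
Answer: -165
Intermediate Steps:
s(J, g) = 15 + 5*g (s(J, g) = (3 + g)*5 = 15 + 5*g)
s(7, j(1, 2))*H(9) = (15 + 5*0)*(-2 - 1*9) = (15 + 0)*(-2 - 9) = 15*(-11) = -165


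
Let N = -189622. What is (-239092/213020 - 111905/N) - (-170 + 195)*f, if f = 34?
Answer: -8588946443531/10098319610 ≈ -850.53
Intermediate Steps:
(-239092/213020 - 111905/N) - (-170 + 195)*f = (-239092/213020 - 111905/(-189622)) - (-170 + 195)*34 = (-239092*1/213020 - 111905*(-1/189622)) - 25*34 = (-59773/53255 + 111905/189622) - 1*850 = -5374775031/10098319610 - 850 = -8588946443531/10098319610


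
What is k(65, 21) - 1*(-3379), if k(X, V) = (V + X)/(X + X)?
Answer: 219678/65 ≈ 3379.7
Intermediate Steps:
k(X, V) = (V + X)/(2*X) (k(X, V) = (V + X)/((2*X)) = (V + X)*(1/(2*X)) = (V + X)/(2*X))
k(65, 21) - 1*(-3379) = (1/2)*(21 + 65)/65 - 1*(-3379) = (1/2)*(1/65)*86 + 3379 = 43/65 + 3379 = 219678/65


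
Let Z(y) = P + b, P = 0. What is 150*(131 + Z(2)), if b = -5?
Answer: 18900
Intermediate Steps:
Z(y) = -5 (Z(y) = 0 - 5 = -5)
150*(131 + Z(2)) = 150*(131 - 5) = 150*126 = 18900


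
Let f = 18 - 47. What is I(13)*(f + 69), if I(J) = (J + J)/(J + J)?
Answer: 40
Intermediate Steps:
I(J) = 1 (I(J) = (2*J)/((2*J)) = (2*J)*(1/(2*J)) = 1)
f = -29
I(13)*(f + 69) = 1*(-29 + 69) = 1*40 = 40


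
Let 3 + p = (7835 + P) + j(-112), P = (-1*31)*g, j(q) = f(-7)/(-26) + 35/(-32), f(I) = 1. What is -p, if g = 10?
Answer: -3128681/416 ≈ -7520.9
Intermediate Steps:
j(q) = -471/416 (j(q) = 1/(-26) + 35/(-32) = 1*(-1/26) + 35*(-1/32) = -1/26 - 35/32 = -471/416)
P = -310 (P = -1*31*10 = -31*10 = -310)
p = 3128681/416 (p = -3 + ((7835 - 310) - 471/416) = -3 + (7525 - 471/416) = -3 + 3129929/416 = 3128681/416 ≈ 7520.9)
-p = -1*3128681/416 = -3128681/416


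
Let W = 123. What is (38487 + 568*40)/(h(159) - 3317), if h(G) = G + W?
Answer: -61207/3035 ≈ -20.167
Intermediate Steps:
h(G) = 123 + G (h(G) = G + 123 = 123 + G)
(38487 + 568*40)/(h(159) - 3317) = (38487 + 568*40)/((123 + 159) - 3317) = (38487 + 22720)/(282 - 3317) = 61207/(-3035) = 61207*(-1/3035) = -61207/3035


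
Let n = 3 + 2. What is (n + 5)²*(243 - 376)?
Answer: -13300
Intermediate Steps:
n = 5
(n + 5)²*(243 - 376) = (5 + 5)²*(243 - 376) = 10²*(-133) = 100*(-133) = -13300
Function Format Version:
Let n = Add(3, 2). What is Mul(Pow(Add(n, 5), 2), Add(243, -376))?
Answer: -13300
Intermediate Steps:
n = 5
Mul(Pow(Add(n, 5), 2), Add(243, -376)) = Mul(Pow(Add(5, 5), 2), Add(243, -376)) = Mul(Pow(10, 2), -133) = Mul(100, -133) = -13300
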